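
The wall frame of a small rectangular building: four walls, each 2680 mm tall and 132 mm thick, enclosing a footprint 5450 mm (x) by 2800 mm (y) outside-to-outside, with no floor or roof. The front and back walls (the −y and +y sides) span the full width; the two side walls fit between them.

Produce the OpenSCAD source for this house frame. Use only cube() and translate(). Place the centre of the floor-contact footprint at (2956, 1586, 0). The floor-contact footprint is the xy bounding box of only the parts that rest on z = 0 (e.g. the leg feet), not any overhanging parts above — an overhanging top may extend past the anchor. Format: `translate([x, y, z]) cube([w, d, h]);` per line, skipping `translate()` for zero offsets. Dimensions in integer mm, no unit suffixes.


translate([231, 186, 0]) cube([5450, 132, 2680]);
translate([231, 2854, 0]) cube([5450, 132, 2680]);
translate([231, 318, 0]) cube([132, 2536, 2680]);
translate([5549, 318, 0]) cube([132, 2536, 2680]);


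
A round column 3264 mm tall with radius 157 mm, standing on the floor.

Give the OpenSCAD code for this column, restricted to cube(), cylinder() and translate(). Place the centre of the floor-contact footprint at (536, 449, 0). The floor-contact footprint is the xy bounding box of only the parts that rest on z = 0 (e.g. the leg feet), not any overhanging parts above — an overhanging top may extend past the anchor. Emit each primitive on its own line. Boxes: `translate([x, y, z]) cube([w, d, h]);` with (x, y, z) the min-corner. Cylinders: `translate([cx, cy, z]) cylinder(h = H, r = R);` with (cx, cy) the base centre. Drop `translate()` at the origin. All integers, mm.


translate([536, 449, 0]) cylinder(h = 3264, r = 157);


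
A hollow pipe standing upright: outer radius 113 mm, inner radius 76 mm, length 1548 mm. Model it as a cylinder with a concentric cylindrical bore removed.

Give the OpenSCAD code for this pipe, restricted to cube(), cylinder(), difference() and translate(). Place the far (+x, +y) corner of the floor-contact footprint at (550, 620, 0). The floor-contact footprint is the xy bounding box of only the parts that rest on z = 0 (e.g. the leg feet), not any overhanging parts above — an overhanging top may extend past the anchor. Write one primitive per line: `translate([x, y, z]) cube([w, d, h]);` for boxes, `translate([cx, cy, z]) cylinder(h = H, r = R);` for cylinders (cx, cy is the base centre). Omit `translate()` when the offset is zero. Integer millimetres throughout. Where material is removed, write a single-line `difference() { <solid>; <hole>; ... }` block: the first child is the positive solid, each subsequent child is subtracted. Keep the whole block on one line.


difference() { translate([437, 507, 0]) cylinder(h = 1548, r = 113); translate([437, 507, 0]) cylinder(h = 1548, r = 76); }


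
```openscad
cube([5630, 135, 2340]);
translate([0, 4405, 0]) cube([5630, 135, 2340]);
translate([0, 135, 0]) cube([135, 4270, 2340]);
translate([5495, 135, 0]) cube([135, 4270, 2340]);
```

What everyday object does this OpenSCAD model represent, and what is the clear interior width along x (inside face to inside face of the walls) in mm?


A house (or room) frame. The interior width is 5360 mm.

Four 2340 mm walls enclosing a rectangle with no floor or roof — a room or house frame. Outside width is 5630 mm and wall thickness is 135 mm, so the interior width is 5630 − 2 × 135 = 5360 mm.


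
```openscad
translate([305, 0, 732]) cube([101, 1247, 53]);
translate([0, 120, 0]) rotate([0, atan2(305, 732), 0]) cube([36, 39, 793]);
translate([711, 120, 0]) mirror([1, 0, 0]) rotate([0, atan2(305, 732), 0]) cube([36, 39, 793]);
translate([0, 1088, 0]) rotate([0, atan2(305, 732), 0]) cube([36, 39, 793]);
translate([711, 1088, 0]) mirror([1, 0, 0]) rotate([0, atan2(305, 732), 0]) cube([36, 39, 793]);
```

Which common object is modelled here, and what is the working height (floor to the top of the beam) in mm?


A sawhorse. The overall height is 785 mm.

A beam across two mirrored pairs of raked legs — a sawhorse. The beam's underside is at z = 732 (matching the legs' vertical rise in atan2(305, 732)) and the beam is 53 mm tall, so its top is at 732 + 53 = 785 mm. The raked legs top out at the beam's underside, so that is the highest point.


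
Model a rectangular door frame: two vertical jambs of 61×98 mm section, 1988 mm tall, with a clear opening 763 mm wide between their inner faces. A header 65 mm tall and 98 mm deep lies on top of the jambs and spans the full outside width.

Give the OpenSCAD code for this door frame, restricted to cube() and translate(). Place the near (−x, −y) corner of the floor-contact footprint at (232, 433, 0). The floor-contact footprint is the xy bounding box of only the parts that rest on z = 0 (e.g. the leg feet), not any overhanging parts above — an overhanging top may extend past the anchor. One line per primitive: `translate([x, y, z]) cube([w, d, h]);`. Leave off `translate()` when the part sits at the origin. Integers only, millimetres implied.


translate([232, 433, 0]) cube([61, 98, 1988]);
translate([1056, 433, 0]) cube([61, 98, 1988]);
translate([232, 433, 1988]) cube([885, 98, 65]);


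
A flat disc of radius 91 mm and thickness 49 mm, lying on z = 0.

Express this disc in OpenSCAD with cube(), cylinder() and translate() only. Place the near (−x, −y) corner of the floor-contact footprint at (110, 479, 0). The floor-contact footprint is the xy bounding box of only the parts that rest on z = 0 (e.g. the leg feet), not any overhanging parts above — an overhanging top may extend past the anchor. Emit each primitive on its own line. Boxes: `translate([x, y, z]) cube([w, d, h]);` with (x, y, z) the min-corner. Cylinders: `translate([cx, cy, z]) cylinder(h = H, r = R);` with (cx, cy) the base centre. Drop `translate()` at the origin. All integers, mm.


translate([201, 570, 0]) cylinder(h = 49, r = 91);


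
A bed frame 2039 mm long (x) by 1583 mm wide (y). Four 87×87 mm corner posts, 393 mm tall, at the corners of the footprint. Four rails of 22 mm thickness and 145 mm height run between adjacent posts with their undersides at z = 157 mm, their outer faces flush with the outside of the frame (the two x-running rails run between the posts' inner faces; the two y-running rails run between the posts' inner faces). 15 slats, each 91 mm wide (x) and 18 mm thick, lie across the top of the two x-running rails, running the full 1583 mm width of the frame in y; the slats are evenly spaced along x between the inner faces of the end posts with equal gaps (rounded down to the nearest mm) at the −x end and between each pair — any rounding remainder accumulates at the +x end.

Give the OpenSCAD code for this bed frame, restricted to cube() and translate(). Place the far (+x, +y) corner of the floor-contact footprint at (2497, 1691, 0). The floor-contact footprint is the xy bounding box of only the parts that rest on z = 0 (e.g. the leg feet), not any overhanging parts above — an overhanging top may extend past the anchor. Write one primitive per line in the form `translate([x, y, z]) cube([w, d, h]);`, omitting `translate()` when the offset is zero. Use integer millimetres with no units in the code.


translate([458, 108, 0]) cube([87, 87, 393]);
translate([458, 1604, 0]) cube([87, 87, 393]);
translate([2410, 108, 0]) cube([87, 87, 393]);
translate([2410, 1604, 0]) cube([87, 87, 393]);
translate([545, 108, 157]) cube([1865, 22, 145]);
translate([545, 1669, 157]) cube([1865, 22, 145]);
translate([458, 195, 157]) cube([22, 1409, 145]);
translate([2475, 195, 157]) cube([22, 1409, 145]);
translate([576, 108, 302]) cube([91, 1583, 18]);
translate([698, 108, 302]) cube([91, 1583, 18]);
translate([820, 108, 302]) cube([91, 1583, 18]);
translate([942, 108, 302]) cube([91, 1583, 18]);
translate([1064, 108, 302]) cube([91, 1583, 18]);
translate([1186, 108, 302]) cube([91, 1583, 18]);
translate([1308, 108, 302]) cube([91, 1583, 18]);
translate([1430, 108, 302]) cube([91, 1583, 18]);
translate([1552, 108, 302]) cube([91, 1583, 18]);
translate([1674, 108, 302]) cube([91, 1583, 18]);
translate([1796, 108, 302]) cube([91, 1583, 18]);
translate([1918, 108, 302]) cube([91, 1583, 18]);
translate([2040, 108, 302]) cube([91, 1583, 18]);
translate([2162, 108, 302]) cube([91, 1583, 18]);
translate([2284, 108, 302]) cube([91, 1583, 18]);


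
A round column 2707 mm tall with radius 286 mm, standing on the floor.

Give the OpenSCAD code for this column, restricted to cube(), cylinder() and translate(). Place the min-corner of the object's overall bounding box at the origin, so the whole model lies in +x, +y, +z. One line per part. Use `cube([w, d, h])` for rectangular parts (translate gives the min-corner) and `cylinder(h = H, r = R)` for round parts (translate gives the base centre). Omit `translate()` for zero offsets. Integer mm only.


translate([286, 286, 0]) cylinder(h = 2707, r = 286);


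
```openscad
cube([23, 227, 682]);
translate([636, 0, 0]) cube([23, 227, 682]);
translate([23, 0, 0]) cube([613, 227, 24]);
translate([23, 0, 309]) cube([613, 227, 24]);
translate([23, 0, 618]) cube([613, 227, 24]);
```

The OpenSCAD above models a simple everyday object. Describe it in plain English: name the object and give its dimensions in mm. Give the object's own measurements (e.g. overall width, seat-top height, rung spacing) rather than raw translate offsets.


An open bookshelf. Two side panels, each 23 mm thick, 227 mm deep and 682 mm tall, stand 659 mm apart (outside-to-outside). Between them sit 3 shelves, each 24 mm thick and 227 mm deep, spanning the full gap between the sides. The bottom shelf rests on the floor (its underside at z = 0) and the clear gap between one shelf's top and the next shelf's underside is 285 mm.


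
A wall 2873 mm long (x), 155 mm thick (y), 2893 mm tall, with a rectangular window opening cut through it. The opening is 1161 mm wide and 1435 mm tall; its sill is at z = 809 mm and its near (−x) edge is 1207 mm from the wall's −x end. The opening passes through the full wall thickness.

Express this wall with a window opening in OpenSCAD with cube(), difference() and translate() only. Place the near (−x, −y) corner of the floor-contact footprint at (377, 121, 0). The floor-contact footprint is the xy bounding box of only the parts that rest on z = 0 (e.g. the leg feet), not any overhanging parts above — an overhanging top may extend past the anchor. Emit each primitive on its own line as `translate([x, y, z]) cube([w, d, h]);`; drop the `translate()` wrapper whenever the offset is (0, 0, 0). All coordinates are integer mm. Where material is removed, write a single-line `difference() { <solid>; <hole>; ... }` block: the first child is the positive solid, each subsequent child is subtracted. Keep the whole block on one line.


difference() { translate([377, 121, 0]) cube([2873, 155, 2893]); translate([1584, 121, 809]) cube([1161, 155, 1435]); }


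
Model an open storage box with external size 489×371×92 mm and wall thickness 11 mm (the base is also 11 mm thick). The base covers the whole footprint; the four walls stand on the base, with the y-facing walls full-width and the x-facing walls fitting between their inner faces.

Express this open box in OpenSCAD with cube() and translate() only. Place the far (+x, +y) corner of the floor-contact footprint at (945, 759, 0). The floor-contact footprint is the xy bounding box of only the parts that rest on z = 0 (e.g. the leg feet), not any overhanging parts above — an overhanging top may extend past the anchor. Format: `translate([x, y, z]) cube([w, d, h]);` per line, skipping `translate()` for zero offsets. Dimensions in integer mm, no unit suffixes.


translate([456, 388, 0]) cube([489, 371, 11]);
translate([456, 388, 11]) cube([489, 11, 81]);
translate([456, 748, 11]) cube([489, 11, 81]);
translate([456, 399, 11]) cube([11, 349, 81]);
translate([934, 399, 11]) cube([11, 349, 81]);


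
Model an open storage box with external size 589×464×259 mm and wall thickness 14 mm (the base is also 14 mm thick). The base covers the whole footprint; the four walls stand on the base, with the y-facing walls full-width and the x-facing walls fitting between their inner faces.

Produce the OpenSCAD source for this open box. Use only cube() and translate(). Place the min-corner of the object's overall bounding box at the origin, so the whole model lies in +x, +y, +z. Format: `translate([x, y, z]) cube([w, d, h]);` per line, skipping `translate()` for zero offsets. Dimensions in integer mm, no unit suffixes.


cube([589, 464, 14]);
translate([0, 0, 14]) cube([589, 14, 245]);
translate([0, 450, 14]) cube([589, 14, 245]);
translate([0, 14, 14]) cube([14, 436, 245]);
translate([575, 14, 14]) cube([14, 436, 245]);


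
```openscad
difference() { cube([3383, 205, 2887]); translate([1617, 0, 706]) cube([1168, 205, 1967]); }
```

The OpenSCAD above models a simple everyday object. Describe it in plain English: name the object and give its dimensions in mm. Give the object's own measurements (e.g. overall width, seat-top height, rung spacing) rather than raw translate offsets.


A wall 3383 mm long (x), 205 mm thick (y), 2887 mm tall, with a rectangular window opening cut through it. The opening is 1168 mm wide and 1967 mm tall; its sill is at z = 706 mm and its near (−x) edge is 1617 mm from the wall's −x end. The opening passes through the full wall thickness.


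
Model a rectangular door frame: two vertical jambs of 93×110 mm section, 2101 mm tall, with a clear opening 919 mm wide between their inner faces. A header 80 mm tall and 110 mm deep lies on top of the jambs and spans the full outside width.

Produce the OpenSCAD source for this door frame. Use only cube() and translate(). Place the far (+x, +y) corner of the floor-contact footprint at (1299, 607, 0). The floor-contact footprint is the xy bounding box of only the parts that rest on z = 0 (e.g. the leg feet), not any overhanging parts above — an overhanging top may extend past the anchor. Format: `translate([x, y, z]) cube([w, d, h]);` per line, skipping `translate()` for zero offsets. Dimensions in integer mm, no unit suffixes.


translate([194, 497, 0]) cube([93, 110, 2101]);
translate([1206, 497, 0]) cube([93, 110, 2101]);
translate([194, 497, 2101]) cube([1105, 110, 80]);


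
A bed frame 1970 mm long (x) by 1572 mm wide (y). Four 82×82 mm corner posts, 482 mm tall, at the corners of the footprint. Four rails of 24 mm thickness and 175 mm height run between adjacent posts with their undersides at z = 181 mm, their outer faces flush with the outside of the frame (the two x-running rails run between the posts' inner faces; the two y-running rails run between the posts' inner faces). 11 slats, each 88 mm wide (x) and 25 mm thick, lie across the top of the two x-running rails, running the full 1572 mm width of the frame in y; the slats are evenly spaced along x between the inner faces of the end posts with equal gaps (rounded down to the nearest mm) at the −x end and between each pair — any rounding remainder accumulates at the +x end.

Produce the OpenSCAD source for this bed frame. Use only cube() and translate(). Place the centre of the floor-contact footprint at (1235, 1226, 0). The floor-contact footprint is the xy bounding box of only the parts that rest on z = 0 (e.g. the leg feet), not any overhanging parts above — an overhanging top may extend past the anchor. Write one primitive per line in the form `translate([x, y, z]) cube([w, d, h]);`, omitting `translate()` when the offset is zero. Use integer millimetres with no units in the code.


translate([250, 440, 0]) cube([82, 82, 482]);
translate([250, 1930, 0]) cube([82, 82, 482]);
translate([2138, 440, 0]) cube([82, 82, 482]);
translate([2138, 1930, 0]) cube([82, 82, 482]);
translate([332, 440, 181]) cube([1806, 24, 175]);
translate([332, 1988, 181]) cube([1806, 24, 175]);
translate([250, 522, 181]) cube([24, 1408, 175]);
translate([2196, 522, 181]) cube([24, 1408, 175]);
translate([401, 440, 356]) cube([88, 1572, 25]);
translate([558, 440, 356]) cube([88, 1572, 25]);
translate([715, 440, 356]) cube([88, 1572, 25]);
translate([872, 440, 356]) cube([88, 1572, 25]);
translate([1029, 440, 356]) cube([88, 1572, 25]);
translate([1186, 440, 356]) cube([88, 1572, 25]);
translate([1343, 440, 356]) cube([88, 1572, 25]);
translate([1500, 440, 356]) cube([88, 1572, 25]);
translate([1657, 440, 356]) cube([88, 1572, 25]);
translate([1814, 440, 356]) cube([88, 1572, 25]);
translate([1971, 440, 356]) cube([88, 1572, 25]);


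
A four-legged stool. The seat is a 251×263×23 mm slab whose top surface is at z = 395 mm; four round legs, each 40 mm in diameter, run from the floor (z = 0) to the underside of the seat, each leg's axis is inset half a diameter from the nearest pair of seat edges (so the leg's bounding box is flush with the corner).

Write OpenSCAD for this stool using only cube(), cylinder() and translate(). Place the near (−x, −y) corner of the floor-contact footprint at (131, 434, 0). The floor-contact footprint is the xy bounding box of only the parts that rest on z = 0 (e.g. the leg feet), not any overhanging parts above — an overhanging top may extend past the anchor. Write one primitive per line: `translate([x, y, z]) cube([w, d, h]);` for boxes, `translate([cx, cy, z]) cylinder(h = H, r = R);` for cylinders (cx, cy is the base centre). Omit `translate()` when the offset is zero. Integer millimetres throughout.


translate([131, 434, 372]) cube([251, 263, 23]);
translate([151, 454, 0]) cylinder(h = 372, r = 20);
translate([362, 454, 0]) cylinder(h = 372, r = 20);
translate([151, 677, 0]) cylinder(h = 372, r = 20);
translate([362, 677, 0]) cylinder(h = 372, r = 20);


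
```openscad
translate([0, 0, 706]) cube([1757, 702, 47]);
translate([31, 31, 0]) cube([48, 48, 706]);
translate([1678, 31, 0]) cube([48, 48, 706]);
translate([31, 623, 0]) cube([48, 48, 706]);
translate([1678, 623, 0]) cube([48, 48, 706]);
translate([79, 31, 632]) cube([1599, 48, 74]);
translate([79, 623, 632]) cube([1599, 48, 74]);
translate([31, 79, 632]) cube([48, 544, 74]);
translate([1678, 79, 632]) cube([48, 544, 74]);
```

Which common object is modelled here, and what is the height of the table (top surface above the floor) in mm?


A table. The table height is 753 mm.

A 1757×702×47 slab sits at z = 706 on four 48 mm square posts — a table. The top surface is at 706 + 47 = 753 mm.


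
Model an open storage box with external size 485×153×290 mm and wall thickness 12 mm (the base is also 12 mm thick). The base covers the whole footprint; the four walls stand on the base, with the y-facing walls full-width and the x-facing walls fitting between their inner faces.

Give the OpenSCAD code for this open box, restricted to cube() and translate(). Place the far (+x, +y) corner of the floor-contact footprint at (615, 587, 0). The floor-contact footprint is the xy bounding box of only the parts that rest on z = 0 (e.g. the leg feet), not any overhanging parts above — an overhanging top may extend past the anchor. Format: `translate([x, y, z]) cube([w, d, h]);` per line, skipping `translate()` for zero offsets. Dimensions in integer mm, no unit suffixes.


translate([130, 434, 0]) cube([485, 153, 12]);
translate([130, 434, 12]) cube([485, 12, 278]);
translate([130, 575, 12]) cube([485, 12, 278]);
translate([130, 446, 12]) cube([12, 129, 278]);
translate([603, 446, 12]) cube([12, 129, 278]);


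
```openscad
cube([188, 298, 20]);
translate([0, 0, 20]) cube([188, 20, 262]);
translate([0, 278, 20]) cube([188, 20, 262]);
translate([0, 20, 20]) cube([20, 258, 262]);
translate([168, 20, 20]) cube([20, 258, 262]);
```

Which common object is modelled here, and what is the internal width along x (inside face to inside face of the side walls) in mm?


An open box. The internal width is 148 mm.

A 188×298 base slab with four walls standing on it — an open box. The base is 188 mm wide and the walls are 20 mm thick, so the internal width is 188 − 2 × 20 = 148 mm.


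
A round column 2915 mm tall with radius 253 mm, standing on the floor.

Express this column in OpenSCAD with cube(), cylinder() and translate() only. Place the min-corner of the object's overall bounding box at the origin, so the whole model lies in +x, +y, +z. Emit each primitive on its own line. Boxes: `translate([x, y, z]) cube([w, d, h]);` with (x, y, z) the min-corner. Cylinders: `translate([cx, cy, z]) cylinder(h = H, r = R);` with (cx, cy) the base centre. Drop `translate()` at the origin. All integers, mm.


translate([253, 253, 0]) cylinder(h = 2915, r = 253);


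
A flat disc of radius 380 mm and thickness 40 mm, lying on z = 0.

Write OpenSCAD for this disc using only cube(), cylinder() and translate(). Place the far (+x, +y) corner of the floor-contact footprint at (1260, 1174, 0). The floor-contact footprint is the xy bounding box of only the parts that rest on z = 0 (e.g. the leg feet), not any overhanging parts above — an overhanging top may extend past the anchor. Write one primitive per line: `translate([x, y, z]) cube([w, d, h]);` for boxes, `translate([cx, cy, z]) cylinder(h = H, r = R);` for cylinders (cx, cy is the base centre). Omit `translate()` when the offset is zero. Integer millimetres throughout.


translate([880, 794, 0]) cylinder(h = 40, r = 380);


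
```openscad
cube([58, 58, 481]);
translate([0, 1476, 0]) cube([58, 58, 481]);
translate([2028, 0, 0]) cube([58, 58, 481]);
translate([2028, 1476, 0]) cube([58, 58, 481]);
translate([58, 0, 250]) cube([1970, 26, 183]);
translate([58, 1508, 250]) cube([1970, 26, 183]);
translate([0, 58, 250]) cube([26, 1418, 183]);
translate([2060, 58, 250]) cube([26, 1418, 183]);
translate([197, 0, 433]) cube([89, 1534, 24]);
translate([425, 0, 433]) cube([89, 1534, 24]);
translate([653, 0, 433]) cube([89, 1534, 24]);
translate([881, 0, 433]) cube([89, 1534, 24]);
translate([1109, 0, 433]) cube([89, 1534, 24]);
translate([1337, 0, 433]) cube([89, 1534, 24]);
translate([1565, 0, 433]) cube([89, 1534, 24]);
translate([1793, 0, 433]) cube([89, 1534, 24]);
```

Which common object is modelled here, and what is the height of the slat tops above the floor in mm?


A bed frame. The slat-top height is 457 mm.

Four posts, four rails, and a row of slats — a bed frame. Slats sit on the rails at z = 250 + 183 = 433; with slat thickness 24, the top is 457 mm.


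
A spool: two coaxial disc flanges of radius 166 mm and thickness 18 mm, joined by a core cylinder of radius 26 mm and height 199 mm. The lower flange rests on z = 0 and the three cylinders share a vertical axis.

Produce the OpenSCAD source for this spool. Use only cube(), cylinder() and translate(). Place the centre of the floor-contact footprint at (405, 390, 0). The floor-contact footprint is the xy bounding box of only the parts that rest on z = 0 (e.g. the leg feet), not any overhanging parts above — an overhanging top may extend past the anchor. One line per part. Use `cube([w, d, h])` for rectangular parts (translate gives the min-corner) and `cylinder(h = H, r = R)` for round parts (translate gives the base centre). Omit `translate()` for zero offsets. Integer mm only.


translate([405, 390, 0]) cylinder(h = 18, r = 166);
translate([405, 390, 18]) cylinder(h = 199, r = 26);
translate([405, 390, 217]) cylinder(h = 18, r = 166);


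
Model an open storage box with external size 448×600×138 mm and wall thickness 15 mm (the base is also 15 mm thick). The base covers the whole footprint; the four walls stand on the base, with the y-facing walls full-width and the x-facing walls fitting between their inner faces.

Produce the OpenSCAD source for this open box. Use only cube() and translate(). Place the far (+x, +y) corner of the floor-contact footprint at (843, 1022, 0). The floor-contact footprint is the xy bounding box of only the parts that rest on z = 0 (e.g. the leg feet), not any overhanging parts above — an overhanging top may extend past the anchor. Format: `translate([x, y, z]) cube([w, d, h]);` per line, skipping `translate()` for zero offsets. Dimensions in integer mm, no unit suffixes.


translate([395, 422, 0]) cube([448, 600, 15]);
translate([395, 422, 15]) cube([448, 15, 123]);
translate([395, 1007, 15]) cube([448, 15, 123]);
translate([395, 437, 15]) cube([15, 570, 123]);
translate([828, 437, 15]) cube([15, 570, 123]);


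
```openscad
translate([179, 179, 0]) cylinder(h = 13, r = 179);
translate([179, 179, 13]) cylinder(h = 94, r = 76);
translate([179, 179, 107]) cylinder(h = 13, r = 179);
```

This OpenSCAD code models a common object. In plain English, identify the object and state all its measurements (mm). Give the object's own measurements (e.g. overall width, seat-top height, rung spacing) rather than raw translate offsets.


A spool: two coaxial disc flanges of radius 179 mm and thickness 13 mm, joined by a core cylinder of radius 76 mm and height 94 mm. The lower flange rests on z = 0 and the three cylinders share a vertical axis.


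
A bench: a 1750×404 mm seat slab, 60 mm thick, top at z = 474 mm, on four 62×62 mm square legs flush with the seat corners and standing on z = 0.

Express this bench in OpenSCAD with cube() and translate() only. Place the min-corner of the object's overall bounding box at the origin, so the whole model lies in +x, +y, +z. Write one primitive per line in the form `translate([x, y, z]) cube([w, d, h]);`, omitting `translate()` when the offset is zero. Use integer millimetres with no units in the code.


translate([0, 0, 414]) cube([1750, 404, 60]);
cube([62, 62, 414]);
translate([0, 342, 0]) cube([62, 62, 414]);
translate([1688, 0, 0]) cube([62, 62, 414]);
translate([1688, 342, 0]) cube([62, 62, 414]);


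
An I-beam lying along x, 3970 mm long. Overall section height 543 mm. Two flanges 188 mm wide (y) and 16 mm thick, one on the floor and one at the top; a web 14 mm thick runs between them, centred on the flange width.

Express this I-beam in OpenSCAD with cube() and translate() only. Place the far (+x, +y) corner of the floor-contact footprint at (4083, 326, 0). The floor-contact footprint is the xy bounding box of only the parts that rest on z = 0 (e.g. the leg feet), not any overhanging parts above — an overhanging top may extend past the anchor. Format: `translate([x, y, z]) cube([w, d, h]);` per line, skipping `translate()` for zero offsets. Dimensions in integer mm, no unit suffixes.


translate([113, 138, 0]) cube([3970, 188, 16]);
translate([113, 225, 16]) cube([3970, 14, 511]);
translate([113, 138, 527]) cube([3970, 188, 16]);


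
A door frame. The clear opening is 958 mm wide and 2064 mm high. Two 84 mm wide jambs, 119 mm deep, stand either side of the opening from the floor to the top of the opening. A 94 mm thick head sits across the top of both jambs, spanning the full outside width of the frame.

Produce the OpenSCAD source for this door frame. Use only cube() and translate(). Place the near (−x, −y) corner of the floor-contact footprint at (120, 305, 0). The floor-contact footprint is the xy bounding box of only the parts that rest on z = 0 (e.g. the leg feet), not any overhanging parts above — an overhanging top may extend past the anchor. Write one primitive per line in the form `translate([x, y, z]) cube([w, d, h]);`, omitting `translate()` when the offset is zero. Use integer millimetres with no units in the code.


translate([120, 305, 0]) cube([84, 119, 2064]);
translate([1162, 305, 0]) cube([84, 119, 2064]);
translate([120, 305, 2064]) cube([1126, 119, 94]);


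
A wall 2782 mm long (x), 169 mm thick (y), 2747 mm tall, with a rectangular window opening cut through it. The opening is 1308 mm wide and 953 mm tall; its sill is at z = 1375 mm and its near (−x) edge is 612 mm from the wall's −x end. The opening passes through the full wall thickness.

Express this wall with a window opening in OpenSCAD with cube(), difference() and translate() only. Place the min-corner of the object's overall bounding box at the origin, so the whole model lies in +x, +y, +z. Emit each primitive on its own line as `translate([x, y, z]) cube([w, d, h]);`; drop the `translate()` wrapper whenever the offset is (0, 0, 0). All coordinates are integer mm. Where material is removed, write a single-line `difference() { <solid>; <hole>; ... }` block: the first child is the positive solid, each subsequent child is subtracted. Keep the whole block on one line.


difference() { cube([2782, 169, 2747]); translate([612, 0, 1375]) cube([1308, 169, 953]); }


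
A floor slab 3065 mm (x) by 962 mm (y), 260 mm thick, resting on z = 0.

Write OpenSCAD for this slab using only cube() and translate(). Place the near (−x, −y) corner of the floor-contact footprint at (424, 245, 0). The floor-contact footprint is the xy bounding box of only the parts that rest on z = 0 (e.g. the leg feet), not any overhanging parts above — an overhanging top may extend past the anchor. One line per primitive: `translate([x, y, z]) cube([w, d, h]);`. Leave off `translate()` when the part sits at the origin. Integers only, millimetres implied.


translate([424, 245, 0]) cube([3065, 962, 260]);


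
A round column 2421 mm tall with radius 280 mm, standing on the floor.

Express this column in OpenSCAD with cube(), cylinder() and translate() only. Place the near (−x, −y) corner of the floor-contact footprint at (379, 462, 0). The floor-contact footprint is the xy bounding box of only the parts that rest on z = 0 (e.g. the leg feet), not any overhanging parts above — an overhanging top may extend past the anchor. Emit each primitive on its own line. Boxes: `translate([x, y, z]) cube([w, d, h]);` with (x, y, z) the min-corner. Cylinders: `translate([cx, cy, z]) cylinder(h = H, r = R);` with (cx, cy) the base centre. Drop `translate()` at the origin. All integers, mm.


translate([659, 742, 0]) cylinder(h = 2421, r = 280);


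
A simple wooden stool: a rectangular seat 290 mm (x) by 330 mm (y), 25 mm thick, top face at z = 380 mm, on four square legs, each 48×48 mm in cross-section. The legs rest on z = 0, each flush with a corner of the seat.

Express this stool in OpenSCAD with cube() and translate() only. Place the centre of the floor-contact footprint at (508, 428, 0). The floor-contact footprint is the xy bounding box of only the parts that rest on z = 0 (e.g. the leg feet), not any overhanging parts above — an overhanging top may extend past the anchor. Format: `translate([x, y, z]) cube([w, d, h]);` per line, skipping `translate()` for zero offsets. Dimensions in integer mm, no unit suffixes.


// leg_h = 380 - 25 = 355
translate([363, 263, 355]) cube([290, 330, 25]);
translate([363, 263, 0]) cube([48, 48, 355]);
translate([605, 263, 0]) cube([48, 48, 355]);
translate([363, 545, 0]) cube([48, 48, 355]);
translate([605, 545, 0]) cube([48, 48, 355]);


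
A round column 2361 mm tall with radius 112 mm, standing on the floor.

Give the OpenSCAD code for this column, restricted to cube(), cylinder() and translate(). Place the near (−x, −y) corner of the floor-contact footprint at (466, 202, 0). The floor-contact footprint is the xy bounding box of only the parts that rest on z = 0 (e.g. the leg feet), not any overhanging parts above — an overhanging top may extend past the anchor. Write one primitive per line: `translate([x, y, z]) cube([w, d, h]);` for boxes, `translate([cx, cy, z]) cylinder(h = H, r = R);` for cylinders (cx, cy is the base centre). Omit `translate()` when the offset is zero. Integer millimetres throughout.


translate([578, 314, 0]) cylinder(h = 2361, r = 112);


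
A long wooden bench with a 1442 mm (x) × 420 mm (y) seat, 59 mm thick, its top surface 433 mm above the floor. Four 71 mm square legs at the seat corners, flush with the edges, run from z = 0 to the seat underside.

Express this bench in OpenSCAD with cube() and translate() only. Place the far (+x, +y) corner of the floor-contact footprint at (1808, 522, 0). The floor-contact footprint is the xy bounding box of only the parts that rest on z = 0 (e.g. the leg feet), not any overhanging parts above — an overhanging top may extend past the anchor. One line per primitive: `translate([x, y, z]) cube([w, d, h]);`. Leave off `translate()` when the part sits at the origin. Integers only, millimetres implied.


translate([366, 102, 374]) cube([1442, 420, 59]);
translate([366, 102, 0]) cube([71, 71, 374]);
translate([366, 451, 0]) cube([71, 71, 374]);
translate([1737, 102, 0]) cube([71, 71, 374]);
translate([1737, 451, 0]) cube([71, 71, 374]);


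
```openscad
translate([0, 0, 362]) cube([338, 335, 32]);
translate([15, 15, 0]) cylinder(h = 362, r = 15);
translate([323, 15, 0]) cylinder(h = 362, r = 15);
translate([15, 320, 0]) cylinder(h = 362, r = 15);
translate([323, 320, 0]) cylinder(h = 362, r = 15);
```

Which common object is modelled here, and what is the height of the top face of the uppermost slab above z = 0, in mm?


A stool. The seat height is 394 mm.

A 338×335×32 slab at z = 362 on four corner cylinders — a stool. The seat top is 362 + 32 = 394 mm.


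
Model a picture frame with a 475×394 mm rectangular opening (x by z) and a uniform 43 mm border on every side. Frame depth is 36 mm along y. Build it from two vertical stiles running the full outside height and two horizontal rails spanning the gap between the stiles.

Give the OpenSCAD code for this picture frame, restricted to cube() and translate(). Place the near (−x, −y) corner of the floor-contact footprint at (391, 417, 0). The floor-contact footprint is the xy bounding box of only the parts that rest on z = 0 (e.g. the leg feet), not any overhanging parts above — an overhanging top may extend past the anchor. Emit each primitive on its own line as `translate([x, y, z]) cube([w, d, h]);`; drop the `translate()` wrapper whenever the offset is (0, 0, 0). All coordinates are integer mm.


translate([391, 417, 0]) cube([43, 36, 480]);
translate([909, 417, 0]) cube([43, 36, 480]);
translate([434, 417, 0]) cube([475, 36, 43]);
translate([434, 417, 437]) cube([475, 36, 43]);


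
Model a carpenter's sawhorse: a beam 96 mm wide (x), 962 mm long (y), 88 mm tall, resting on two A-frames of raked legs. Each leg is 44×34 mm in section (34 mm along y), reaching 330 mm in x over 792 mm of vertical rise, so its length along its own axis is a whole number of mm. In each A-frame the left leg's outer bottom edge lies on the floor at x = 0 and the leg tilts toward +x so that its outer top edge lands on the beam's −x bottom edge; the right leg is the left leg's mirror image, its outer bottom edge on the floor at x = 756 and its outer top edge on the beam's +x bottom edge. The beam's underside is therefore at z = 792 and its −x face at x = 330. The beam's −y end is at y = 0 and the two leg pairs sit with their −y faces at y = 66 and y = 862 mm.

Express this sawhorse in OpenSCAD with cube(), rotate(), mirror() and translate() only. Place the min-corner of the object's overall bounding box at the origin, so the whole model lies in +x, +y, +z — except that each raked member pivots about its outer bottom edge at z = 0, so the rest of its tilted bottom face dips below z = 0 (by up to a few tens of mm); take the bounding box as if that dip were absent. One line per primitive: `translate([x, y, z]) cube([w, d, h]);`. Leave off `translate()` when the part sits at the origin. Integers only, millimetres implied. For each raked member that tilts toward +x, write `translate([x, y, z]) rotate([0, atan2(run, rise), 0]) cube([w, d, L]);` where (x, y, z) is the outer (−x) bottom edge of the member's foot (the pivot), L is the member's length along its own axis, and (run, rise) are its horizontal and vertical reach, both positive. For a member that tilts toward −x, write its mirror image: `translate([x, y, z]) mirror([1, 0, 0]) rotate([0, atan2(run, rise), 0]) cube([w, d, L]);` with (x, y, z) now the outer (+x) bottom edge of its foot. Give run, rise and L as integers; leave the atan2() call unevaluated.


// leg length = √(330² + 792²) = 858
// right-leg outer foot x = 2·330 + 96 = 756
// beam min-corner = (330, 0, 792)
translate([330, 0, 792]) cube([96, 962, 88]);
translate([0, 66, 0]) rotate([0, atan2(330, 792), 0]) cube([44, 34, 858]);
translate([756, 66, 0]) mirror([1, 0, 0]) rotate([0, atan2(330, 792), 0]) cube([44, 34, 858]);
translate([0, 862, 0]) rotate([0, atan2(330, 792), 0]) cube([44, 34, 858]);
translate([756, 862, 0]) mirror([1, 0, 0]) rotate([0, atan2(330, 792), 0]) cube([44, 34, 858]);


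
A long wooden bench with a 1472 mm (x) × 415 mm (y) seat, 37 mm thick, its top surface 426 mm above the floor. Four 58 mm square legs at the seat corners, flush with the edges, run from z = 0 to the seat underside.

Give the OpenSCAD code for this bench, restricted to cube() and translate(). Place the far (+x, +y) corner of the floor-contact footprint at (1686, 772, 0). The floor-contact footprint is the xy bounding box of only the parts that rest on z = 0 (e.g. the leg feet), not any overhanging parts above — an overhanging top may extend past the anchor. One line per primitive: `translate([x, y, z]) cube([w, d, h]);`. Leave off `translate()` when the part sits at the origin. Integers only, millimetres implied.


// leg_h = 426 − 37 = 389
translate([214, 357, 389]) cube([1472, 415, 37]);
translate([214, 357, 0]) cube([58, 58, 389]);
translate([214, 714, 0]) cube([58, 58, 389]);
translate([1628, 357, 0]) cube([58, 58, 389]);
translate([1628, 714, 0]) cube([58, 58, 389]);


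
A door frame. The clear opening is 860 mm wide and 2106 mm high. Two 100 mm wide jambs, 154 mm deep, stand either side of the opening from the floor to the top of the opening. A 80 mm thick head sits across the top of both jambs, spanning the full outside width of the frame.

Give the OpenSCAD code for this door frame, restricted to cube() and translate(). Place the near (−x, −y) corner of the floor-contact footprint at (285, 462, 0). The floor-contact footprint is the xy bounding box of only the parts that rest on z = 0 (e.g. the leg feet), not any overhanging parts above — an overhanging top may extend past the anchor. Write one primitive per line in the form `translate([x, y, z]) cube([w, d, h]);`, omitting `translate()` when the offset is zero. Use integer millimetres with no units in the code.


translate([285, 462, 0]) cube([100, 154, 2106]);
translate([1245, 462, 0]) cube([100, 154, 2106]);
translate([285, 462, 2106]) cube([1060, 154, 80]);


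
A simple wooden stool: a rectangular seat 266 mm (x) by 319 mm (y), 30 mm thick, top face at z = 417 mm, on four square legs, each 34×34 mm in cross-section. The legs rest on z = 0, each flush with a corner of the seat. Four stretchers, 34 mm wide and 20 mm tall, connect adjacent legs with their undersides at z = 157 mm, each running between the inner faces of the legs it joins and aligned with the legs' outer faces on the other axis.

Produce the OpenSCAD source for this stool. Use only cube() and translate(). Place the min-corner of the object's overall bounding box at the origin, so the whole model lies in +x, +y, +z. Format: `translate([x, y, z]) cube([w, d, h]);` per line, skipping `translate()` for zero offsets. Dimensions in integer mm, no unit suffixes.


// leg_h = 417 - 30 = 387
// stretcher span = 266 - 2*34 = 198
translate([0, 0, 387]) cube([266, 319, 30]);
cube([34, 34, 387]);
translate([232, 0, 0]) cube([34, 34, 387]);
translate([0, 285, 0]) cube([34, 34, 387]);
translate([232, 285, 0]) cube([34, 34, 387]);
translate([34, 0, 157]) cube([198, 34, 20]);
translate([34, 285, 157]) cube([198, 34, 20]);
translate([0, 34, 157]) cube([34, 251, 20]);
translate([232, 34, 157]) cube([34, 251, 20]);


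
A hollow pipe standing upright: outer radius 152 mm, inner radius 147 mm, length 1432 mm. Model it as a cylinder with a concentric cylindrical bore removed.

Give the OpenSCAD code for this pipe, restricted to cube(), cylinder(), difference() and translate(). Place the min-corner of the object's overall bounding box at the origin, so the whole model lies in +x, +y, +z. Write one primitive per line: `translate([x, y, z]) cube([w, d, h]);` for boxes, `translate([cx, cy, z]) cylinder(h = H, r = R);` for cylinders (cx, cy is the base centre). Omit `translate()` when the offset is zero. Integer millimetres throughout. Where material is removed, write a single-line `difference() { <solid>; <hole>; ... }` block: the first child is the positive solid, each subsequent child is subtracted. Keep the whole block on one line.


difference() { translate([152, 152, 0]) cylinder(h = 1432, r = 152); translate([152, 152, 0]) cylinder(h = 1432, r = 147); }
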